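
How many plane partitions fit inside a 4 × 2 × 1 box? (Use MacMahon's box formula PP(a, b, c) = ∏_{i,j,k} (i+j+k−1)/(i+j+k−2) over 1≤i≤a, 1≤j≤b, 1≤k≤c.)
PP(4, 2, 1) = 15

Evaluate the triple product over i = 1..4, j = 1..2, k = 1..1. The factors are (2/1) · (3/2) · (3/2) · (4/3) · (4/3) · (5/4) · (5/4) · (6/5). The numerators and denominators telescope so the product is an integer; carrying out the multiplication exactly gives PP(4, 2, 1) = 15.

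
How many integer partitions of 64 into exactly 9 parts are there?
p(64, 9 parts) = 79403

Partitions of n into exactly k parts are in bijection with partitions of n − k into at most k parts (subtract 1 from each part). So p(64, exactly 9) = p(55, parts ≤ 9). Computing via the recurrence p(m, j) = p(m, j−1) + p(m−j, j) gives 79403.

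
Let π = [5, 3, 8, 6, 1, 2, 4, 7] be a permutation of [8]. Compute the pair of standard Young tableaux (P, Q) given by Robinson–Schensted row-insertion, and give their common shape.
P = [1, 2, 4, 7] / [3, 6] / [5, 8];  Q = [1, 3, 7, 8] / [2, 4] / [5, 6];  common shape = (4, 2, 2)

Row-insert the values π_1, π_2, … into P one at a time, bumping the leftmost entry strictly greater than the inserted value down to the next row. The recording tableau Q records, in position (i, j), the step at which that cell was added to P.
  Insert 5 (step 1): P = [5];  Q = [1]
  Insert 3 (step 2): P = [3] / [5];  Q = [1] / [2]
  Insert 8 (step 3): P = [3, 8] / [5];  Q = [1, 3] / [2]
  Insert 6 (step 4): P = [3, 6] / [5, 8];  Q = [1, 3] / [2, 4]
  Insert 1 (step 5): P = [1, 6] / [3, 8] / [5];  Q = [1, 3] / [2, 4] / [5]
  Insert 2 (step 6): P = [1, 2] / [3, 6] / [5, 8];  Q = [1, 3] / [2, 4] / [5, 6]
  Insert 4 (step 7): P = [1, 2, 4] / [3, 6] / [5, 8];  Q = [1, 3, 7] / [2, 4] / [5, 6]
  Insert 7 (step 8): P = [1, 2, 4, 7] / [3, 6] / [5, 8];  Q = [1, 3, 7, 8] / [2, 4] / [5, 6]
Final shape: (4, 2, 2).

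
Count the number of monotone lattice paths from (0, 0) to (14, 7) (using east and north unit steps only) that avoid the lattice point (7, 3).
Number of paths = 76680

Total paths from (0, 0) to (14, 7): C(21, 14) = 116280. Paths through (7, 3): (paths (0, 0) → (7, 3)) × (paths (7, 3) → (14, 7)) = C(10, 7) · C(11, 7) = 120 · 330 = 39600. Avoidance count = 116280 − 39600 = 76680.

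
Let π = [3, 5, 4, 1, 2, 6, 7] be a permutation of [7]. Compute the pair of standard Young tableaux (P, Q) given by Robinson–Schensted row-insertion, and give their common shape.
P = [1, 2, 6, 7] / [3, 4] / [5];  Q = [1, 2, 6, 7] / [3, 5] / [4];  common shape = (4, 2, 1)

Row-insert the values π_1, π_2, … into P one at a time, bumping the leftmost entry strictly greater than the inserted value down to the next row. The recording tableau Q records, in position (i, j), the step at which that cell was added to P.
  Insert 3 (step 1): P = [3];  Q = [1]
  Insert 5 (step 2): P = [3, 5];  Q = [1, 2]
  Insert 4 (step 3): P = [3, 4] / [5];  Q = [1, 2] / [3]
  Insert 1 (step 4): P = [1, 4] / [3] / [5];  Q = [1, 2] / [3] / [4]
  Insert 2 (step 5): P = [1, 2] / [3, 4] / [5];  Q = [1, 2] / [3, 5] / [4]
  Insert 6 (step 6): P = [1, 2, 6] / [3, 4] / [5];  Q = [1, 2, 6] / [3, 5] / [4]
  Insert 7 (step 7): P = [1, 2, 6, 7] / [3, 4] / [5];  Q = [1, 2, 6, 7] / [3, 5] / [4]
Final shape: (4, 2, 1).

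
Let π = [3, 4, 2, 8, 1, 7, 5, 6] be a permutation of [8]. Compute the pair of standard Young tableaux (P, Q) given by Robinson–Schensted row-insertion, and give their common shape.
P = [1, 4, 5, 6] / [2, 7] / [3, 8];  Q = [1, 2, 4, 8] / [3, 6] / [5, 7];  common shape = (4, 2, 2)

Row-insert the values π_1, π_2, … into P one at a time, bumping the leftmost entry strictly greater than the inserted value down to the next row. The recording tableau Q records, in position (i, j), the step at which that cell was added to P.
  Insert 3 (step 1): P = [3];  Q = [1]
  Insert 4 (step 2): P = [3, 4];  Q = [1, 2]
  Insert 2 (step 3): P = [2, 4] / [3];  Q = [1, 2] / [3]
  Insert 8 (step 4): P = [2, 4, 8] / [3];  Q = [1, 2, 4] / [3]
  Insert 1 (step 5): P = [1, 4, 8] / [2] / [3];  Q = [1, 2, 4] / [3] / [5]
  Insert 7 (step 6): P = [1, 4, 7] / [2, 8] / [3];  Q = [1, 2, 4] / [3, 6] / [5]
  Insert 5 (step 7): P = [1, 4, 5] / [2, 7] / [3, 8];  Q = [1, 2, 4] / [3, 6] / [5, 7]
  Insert 6 (step 8): P = [1, 4, 5, 6] / [2, 7] / [3, 8];  Q = [1, 2, 4, 8] / [3, 6] / [5, 7]
Final shape: (4, 2, 2).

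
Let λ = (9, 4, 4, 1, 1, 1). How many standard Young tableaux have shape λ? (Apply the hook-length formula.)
# SYT of shape (9, 4, 4, 1, 1, 1) = 41570100

Hook-length formula: f^λ = n! / Π hook(c), product over all cells c of the Young diagram. For λ = (9, 4, 4, 1, 1, 1), n = 20 boxes. Hook lengths by row (left-to-right, top-to-bottom): [14, 10, 9, 8, 5, 4, 3, 2, 1]; [8, 4, 3, 2]; [7, 3, 2, 1]; [3]; [2]; [1]. Product of hooks = 58525286400. So f^λ = 20! / 58525286400 = 2432902008176640000 / 58525286400 = 41570100.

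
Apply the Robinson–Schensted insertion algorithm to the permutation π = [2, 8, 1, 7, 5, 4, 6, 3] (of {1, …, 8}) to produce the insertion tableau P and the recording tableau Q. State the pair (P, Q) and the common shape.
P = [1, 3, 6] / [2, 4] / [5] / [7] / [8];  Q = [1, 2, 7] / [3, 4] / [5] / [6] / [8];  common shape = (3, 2, 1, 1, 1)

Row-insert the values π_1, π_2, … into P one at a time, bumping the leftmost entry strictly greater than the inserted value down to the next row. The recording tableau Q records, in position (i, j), the step at which that cell was added to P.
  Insert 2 (step 1): P = [2];  Q = [1]
  Insert 8 (step 2): P = [2, 8];  Q = [1, 2]
  Insert 1 (step 3): P = [1, 8] / [2];  Q = [1, 2] / [3]
  Insert 7 (step 4): P = [1, 7] / [2, 8];  Q = [1, 2] / [3, 4]
  Insert 5 (step 5): P = [1, 5] / [2, 7] / [8];  Q = [1, 2] / [3, 4] / [5]
  Insert 4 (step 6): P = [1, 4] / [2, 5] / [7] / [8];  Q = [1, 2] / [3, 4] / [5] / [6]
  Insert 6 (step 7): P = [1, 4, 6] / [2, 5] / [7] / [8];  Q = [1, 2, 7] / [3, 4] / [5] / [6]
  Insert 3 (step 8): P = [1, 3, 6] / [2, 4] / [5] / [7] / [8];  Q = [1, 2, 7] / [3, 4] / [5] / [6] / [8]
Final shape: (3, 2, 1, 1, 1).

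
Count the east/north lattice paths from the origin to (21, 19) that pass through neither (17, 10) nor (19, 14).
Number of paths = 110712901200

Inclusion–exclusion. Total paths: C(40, 21) = 131282408400. Through P₁: C(27, 17)·C(13, 4) = 6031943775. Through P₂: C(33, 19)·C(7, 2) = 17194993200. Since P₁ is strictly southwest of P₂, a monotone path through both must visit P₁ then P₂; paths through both = C(27, 17)·C(6, 2)·C(7, 2) = 2657429775. Avoid both = 131282408400 − 6031943775 − 17194993200 + 2657429775 = 110712901200.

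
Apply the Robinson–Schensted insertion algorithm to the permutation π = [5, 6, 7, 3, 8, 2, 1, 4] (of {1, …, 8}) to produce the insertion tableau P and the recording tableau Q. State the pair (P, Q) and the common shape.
P = [1, 4, 7, 8] / [2, 6] / [3] / [5];  Q = [1, 2, 3, 5] / [4, 8] / [6] / [7];  common shape = (4, 2, 1, 1)

Row-insert the values π_1, π_2, … into P one at a time, bumping the leftmost entry strictly greater than the inserted value down to the next row. The recording tableau Q records, in position (i, j), the step at which that cell was added to P.
  Insert 5 (step 1): P = [5];  Q = [1]
  Insert 6 (step 2): P = [5, 6];  Q = [1, 2]
  Insert 7 (step 3): P = [5, 6, 7];  Q = [1, 2, 3]
  Insert 3 (step 4): P = [3, 6, 7] / [5];  Q = [1, 2, 3] / [4]
  Insert 8 (step 5): P = [3, 6, 7, 8] / [5];  Q = [1, 2, 3, 5] / [4]
  Insert 2 (step 6): P = [2, 6, 7, 8] / [3] / [5];  Q = [1, 2, 3, 5] / [4] / [6]
  Insert 1 (step 7): P = [1, 6, 7, 8] / [2] / [3] / [5];  Q = [1, 2, 3, 5] / [4] / [6] / [7]
  Insert 4 (step 8): P = [1, 4, 7, 8] / [2, 6] / [3] / [5];  Q = [1, 2, 3, 5] / [4, 8] / [6] / [7]
Final shape: (4, 2, 1, 1).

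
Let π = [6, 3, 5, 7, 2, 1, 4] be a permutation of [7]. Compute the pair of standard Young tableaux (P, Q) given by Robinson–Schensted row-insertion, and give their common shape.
P = [1, 4, 7] / [2, 5] / [3] / [6];  Q = [1, 3, 4] / [2, 7] / [5] / [6];  common shape = (3, 2, 1, 1)

Row-insert the values π_1, π_2, … into P one at a time, bumping the leftmost entry strictly greater than the inserted value down to the next row. The recording tableau Q records, in position (i, j), the step at which that cell was added to P.
  Insert 6 (step 1): P = [6];  Q = [1]
  Insert 3 (step 2): P = [3] / [6];  Q = [1] / [2]
  Insert 5 (step 3): P = [3, 5] / [6];  Q = [1, 3] / [2]
  Insert 7 (step 4): P = [3, 5, 7] / [6];  Q = [1, 3, 4] / [2]
  Insert 2 (step 5): P = [2, 5, 7] / [3] / [6];  Q = [1, 3, 4] / [2] / [5]
  Insert 1 (step 6): P = [1, 5, 7] / [2] / [3] / [6];  Q = [1, 3, 4] / [2] / [5] / [6]
  Insert 4 (step 7): P = [1, 4, 7] / [2, 5] / [3] / [6];  Q = [1, 3, 4] / [2, 7] / [5] / [6]
Final shape: (3, 2, 1, 1).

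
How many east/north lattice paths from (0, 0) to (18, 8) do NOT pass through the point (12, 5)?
Number of paths = 1042483

Total paths from (0, 0) to (18, 8): C(26, 18) = 1562275. Paths through (12, 5): (paths (0, 0) → (12, 5)) × (paths (12, 5) → (18, 8)) = C(17, 12) · C(9, 6) = 6188 · 84 = 519792. Avoidance count = 1562275 − 519792 = 1042483.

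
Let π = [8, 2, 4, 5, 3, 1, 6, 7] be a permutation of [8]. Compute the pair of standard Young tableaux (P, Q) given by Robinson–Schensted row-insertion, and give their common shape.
P = [1, 3, 5, 6, 7] / [2] / [4] / [8];  Q = [1, 3, 4, 7, 8] / [2] / [5] / [6];  common shape = (5, 1, 1, 1)

Row-insert the values π_1, π_2, … into P one at a time, bumping the leftmost entry strictly greater than the inserted value down to the next row. The recording tableau Q records, in position (i, j), the step at which that cell was added to P.
  Insert 8 (step 1): P = [8];  Q = [1]
  Insert 2 (step 2): P = [2] / [8];  Q = [1] / [2]
  Insert 4 (step 3): P = [2, 4] / [8];  Q = [1, 3] / [2]
  Insert 5 (step 4): P = [2, 4, 5] / [8];  Q = [1, 3, 4] / [2]
  Insert 3 (step 5): P = [2, 3, 5] / [4] / [8];  Q = [1, 3, 4] / [2] / [5]
  Insert 1 (step 6): P = [1, 3, 5] / [2] / [4] / [8];  Q = [1, 3, 4] / [2] / [5] / [6]
  Insert 6 (step 7): P = [1, 3, 5, 6] / [2] / [4] / [8];  Q = [1, 3, 4, 7] / [2] / [5] / [6]
  Insert 7 (step 8): P = [1, 3, 5, 6, 7] / [2] / [4] / [8];  Q = [1, 3, 4, 7, 8] / [2] / [5] / [6]
Final shape: (5, 1, 1, 1).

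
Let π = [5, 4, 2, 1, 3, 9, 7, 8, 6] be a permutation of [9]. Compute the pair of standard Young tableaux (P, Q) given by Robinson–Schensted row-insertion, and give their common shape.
P = [1, 3, 6, 8] / [2, 7] / [4, 9] / [5];  Q = [1, 5, 6, 8] / [2, 7] / [3, 9] / [4];  common shape = (4, 2, 2, 1)

Row-insert the values π_1, π_2, … into P one at a time, bumping the leftmost entry strictly greater than the inserted value down to the next row. The recording tableau Q records, in position (i, j), the step at which that cell was added to P.
  Insert 5 (step 1): P = [5];  Q = [1]
  Insert 4 (step 2): P = [4] / [5];  Q = [1] / [2]
  Insert 2 (step 3): P = [2] / [4] / [5];  Q = [1] / [2] / [3]
  Insert 1 (step 4): P = [1] / [2] / [4] / [5];  Q = [1] / [2] / [3] / [4]
  Insert 3 (step 5): P = [1, 3] / [2] / [4] / [5];  Q = [1, 5] / [2] / [3] / [4]
  Insert 9 (step 6): P = [1, 3, 9] / [2] / [4] / [5];  Q = [1, 5, 6] / [2] / [3] / [4]
  Insert 7 (step 7): P = [1, 3, 7] / [2, 9] / [4] / [5];  Q = [1, 5, 6] / [2, 7] / [3] / [4]
  Insert 8 (step 8): P = [1, 3, 7, 8] / [2, 9] / [4] / [5];  Q = [1, 5, 6, 8] / [2, 7] / [3] / [4]
  Insert 6 (step 9): P = [1, 3, 6, 8] / [2, 7] / [4, 9] / [5];  Q = [1, 5, 6, 8] / [2, 7] / [3, 9] / [4]
Final shape: (4, 2, 2, 1).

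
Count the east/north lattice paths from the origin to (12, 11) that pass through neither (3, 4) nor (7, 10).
Number of paths = 879090

Inclusion–exclusion. Total paths: C(23, 12) = 1352078. Through P₁: C(7, 3)·C(16, 9) = 400400. Through P₂: C(17, 7)·C(6, 5) = 116688. Since P₁ is strictly southwest of P₂, a monotone path through both must visit P₁ then P₂; paths through both = C(7, 3)·C(10, 4)·C(6, 5) = 44100. Avoid both = 1352078 − 400400 − 116688 + 44100 = 879090.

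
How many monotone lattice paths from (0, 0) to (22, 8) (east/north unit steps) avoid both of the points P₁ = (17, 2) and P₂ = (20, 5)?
Number of paths = 5276823

Inclusion–exclusion. Total paths: C(30, 22) = 5852925. Through P₁: C(19, 17)·C(11, 5) = 79002. Through P₂: C(25, 20)·C(5, 2) = 531300. Since P₁ is strictly southwest of P₂, a monotone path through both must visit P₁ then P₂; paths through both = C(19, 17)·C(6, 3)·C(5, 2) = 34200. Avoid both = 5852925 − 79002 − 531300 + 34200 = 5276823.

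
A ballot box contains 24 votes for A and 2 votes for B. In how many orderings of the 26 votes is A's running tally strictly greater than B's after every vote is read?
Strict-lead orderings = 275

Total orderings of the 26 votes with 24 for A: C(26, 24) = 325. By the Bertrand ballot formula (Cycle Lemma / reflection principle), the number of orderings in which A is strictly ahead of B throughout is (p − q)/(p + q) · C(p + q, p) = (24 − 2)/(24 + 2) · 325 = 275.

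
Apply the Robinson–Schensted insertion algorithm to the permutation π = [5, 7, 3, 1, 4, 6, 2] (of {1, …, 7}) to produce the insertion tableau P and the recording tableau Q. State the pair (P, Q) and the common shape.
P = [1, 2, 6] / [3, 4] / [5, 7];  Q = [1, 2, 6] / [3, 5] / [4, 7];  common shape = (3, 2, 2)

Row-insert the values π_1, π_2, … into P one at a time, bumping the leftmost entry strictly greater than the inserted value down to the next row. The recording tableau Q records, in position (i, j), the step at which that cell was added to P.
  Insert 5 (step 1): P = [5];  Q = [1]
  Insert 7 (step 2): P = [5, 7];  Q = [1, 2]
  Insert 3 (step 3): P = [3, 7] / [5];  Q = [1, 2] / [3]
  Insert 1 (step 4): P = [1, 7] / [3] / [5];  Q = [1, 2] / [3] / [4]
  Insert 4 (step 5): P = [1, 4] / [3, 7] / [5];  Q = [1, 2] / [3, 5] / [4]
  Insert 6 (step 6): P = [1, 4, 6] / [3, 7] / [5];  Q = [1, 2, 6] / [3, 5] / [4]
  Insert 2 (step 7): P = [1, 2, 6] / [3, 4] / [5, 7];  Q = [1, 2, 6] / [3, 5] / [4, 7]
Final shape: (3, 2, 2).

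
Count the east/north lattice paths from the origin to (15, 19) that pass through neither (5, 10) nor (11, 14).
Number of paths = 1096383366

Inclusion–exclusion. Total paths: C(34, 15) = 1855967520. Through P₁: C(15, 5)·C(19, 10) = 277411134. Through P₂: C(25, 11)·C(9, 4) = 561632400. Since P₁ is strictly southwest of P₂, a monotone path through both must visit P₁ then P₂; paths through both = C(15, 5)·C(10, 6)·C(9, 4) = 79459380. Avoid both = 1855967520 − 277411134 − 561632400 + 79459380 = 1096383366.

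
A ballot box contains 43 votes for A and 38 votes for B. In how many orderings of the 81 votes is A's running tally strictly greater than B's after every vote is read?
Strict-lead orderings = 11324801179267241666000

Total orderings of the 81 votes with 43 for A: C(81, 43) = 183461779104129314989200. By the Bertrand ballot formula (Cycle Lemma / reflection principle), the number of orderings in which A is strictly ahead of B throughout is (p − q)/(p + q) · C(p + q, p) = (43 − 38)/(43 + 38) · 183461779104129314989200 = 11324801179267241666000.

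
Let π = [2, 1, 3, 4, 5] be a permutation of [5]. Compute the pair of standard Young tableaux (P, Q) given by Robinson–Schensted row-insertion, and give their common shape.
P = [1, 3, 4, 5] / [2];  Q = [1, 3, 4, 5] / [2];  common shape = (4, 1)

Row-insert the values π_1, π_2, … into P one at a time, bumping the leftmost entry strictly greater than the inserted value down to the next row. The recording tableau Q records, in position (i, j), the step at which that cell was added to P.
  Insert 2 (step 1): P = [2];  Q = [1]
  Insert 1 (step 2): P = [1] / [2];  Q = [1] / [2]
  Insert 3 (step 3): P = [1, 3] / [2];  Q = [1, 3] / [2]
  Insert 4 (step 4): P = [1, 3, 4] / [2];  Q = [1, 3, 4] / [2]
  Insert 5 (step 5): P = [1, 3, 4, 5] / [2];  Q = [1, 3, 4, 5] / [2]
Final shape: (4, 1).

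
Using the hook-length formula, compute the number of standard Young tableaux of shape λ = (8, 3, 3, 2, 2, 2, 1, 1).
# SYT of shape (8, 3, 3, 2, 2, 2, 1, 1) = 1045626582

Hook-length formula: f^λ = n! / Π hook(c), product over all cells c of the Young diagram. For λ = (8, 3, 3, 2, 2, 2, 1, 1), n = 22 boxes. Hook lengths by row (left-to-right, top-to-bottom): [15, 12, 8, 5, 4, 3, 2, 1]; [9, 6, 2]; [8, 5, 1]; [6, 3]; [5, 2]; [4, 1]; [2]; [1]. Product of hooks = 1074954240000. So f^λ = 22! / 1074954240000 = 1124000727777607680000 / 1074954240000 = 1045626582.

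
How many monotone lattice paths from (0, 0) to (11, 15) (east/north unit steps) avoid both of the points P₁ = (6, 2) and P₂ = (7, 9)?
Number of paths = 5130896

Inclusion–exclusion. Total paths: C(26, 11) = 7726160. Through P₁: C(8, 6)·C(18, 5) = 239904. Through P₂: C(16, 7)·C(10, 4) = 2402400. Since P₁ is strictly southwest of P₂, a monotone path through both must visit P₁ then P₂; paths through both = C(8, 6)·C(8, 1)·C(10, 4) = 47040. Avoid both = 7726160 − 239904 − 2402400 + 47040 = 5130896.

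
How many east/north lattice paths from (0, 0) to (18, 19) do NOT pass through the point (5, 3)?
Number of paths = 13872252660

Total paths from (0, 0) to (18, 19): C(37, 18) = 17672631900. Paths through (5, 3): (paths (0, 0) → (5, 3)) × (paths (5, 3) → (18, 19)) = C(8, 5) · C(29, 13) = 56 · 67863915 = 3800379240. Avoidance count = 17672631900 − 3800379240 = 13872252660.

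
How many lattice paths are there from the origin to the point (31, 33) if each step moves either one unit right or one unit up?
Number of paths = 1777090076065542336

A monotone lattice path from (0, 0) to (31, 33) consists of 31 east steps and 33 north steps in some order, so it is determined by which 31 of the 64 steps are east. The count is C(64, 31) = 1777090076065542336.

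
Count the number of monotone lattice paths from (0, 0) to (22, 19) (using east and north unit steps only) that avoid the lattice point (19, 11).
Number of paths = 235649165700

Total paths from (0, 0) to (22, 19): C(41, 22) = 244662670200. Paths through (19, 11): (paths (0, 0) → (19, 11)) × (paths (19, 11) → (22, 19)) = C(30, 19) · C(11, 3) = 54627300 · 165 = 9013504500. Avoidance count = 244662670200 − 9013504500 = 235649165700.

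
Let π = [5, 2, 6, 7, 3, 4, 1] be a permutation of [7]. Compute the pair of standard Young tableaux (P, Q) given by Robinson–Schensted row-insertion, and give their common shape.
P = [1, 3, 4] / [2, 6, 7] / [5];  Q = [1, 3, 4] / [2, 5, 6] / [7];  common shape = (3, 3, 1)

Row-insert the values π_1, π_2, … into P one at a time, bumping the leftmost entry strictly greater than the inserted value down to the next row. The recording tableau Q records, in position (i, j), the step at which that cell was added to P.
  Insert 5 (step 1): P = [5];  Q = [1]
  Insert 2 (step 2): P = [2] / [5];  Q = [1] / [2]
  Insert 6 (step 3): P = [2, 6] / [5];  Q = [1, 3] / [2]
  Insert 7 (step 4): P = [2, 6, 7] / [5];  Q = [1, 3, 4] / [2]
  Insert 3 (step 5): P = [2, 3, 7] / [5, 6];  Q = [1, 3, 4] / [2, 5]
  Insert 4 (step 6): P = [2, 3, 4] / [5, 6, 7];  Q = [1, 3, 4] / [2, 5, 6]
  Insert 1 (step 7): P = [1, 3, 4] / [2, 6, 7] / [5];  Q = [1, 3, 4] / [2, 5, 6] / [7]
Final shape: (3, 3, 1).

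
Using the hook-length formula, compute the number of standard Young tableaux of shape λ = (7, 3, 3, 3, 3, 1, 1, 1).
# SYT of shape (7, 3, 3, 3, 3, 1, 1, 1) = 711310600

Hook-length formula: f^λ = n! / Π hook(c), product over all cells c of the Young diagram. For λ = (7, 3, 3, 3, 3, 1, 1, 1), n = 22 boxes. Hook lengths by row (left-to-right, top-to-bottom): [14, 10, 9, 4, 3, 2, 1]; [9, 5, 4]; [8, 4, 3]; [7, 3, 2]; [6, 2, 1]; [3]; [2]; [1]. Product of hooks = 1580182732800. So f^λ = 22! / 1580182732800 = 1124000727777607680000 / 1580182732800 = 711310600.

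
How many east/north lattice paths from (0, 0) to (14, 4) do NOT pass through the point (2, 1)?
Number of paths = 1695

Total paths from (0, 0) to (14, 4): C(18, 14) = 3060. Paths through (2, 1): (paths (0, 0) → (2, 1)) × (paths (2, 1) → (14, 4)) = C(3, 2) · C(15, 12) = 3 · 455 = 1365. Avoidance count = 3060 − 1365 = 1695.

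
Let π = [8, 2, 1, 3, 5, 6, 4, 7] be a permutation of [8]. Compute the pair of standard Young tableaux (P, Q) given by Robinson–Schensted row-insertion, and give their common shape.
P = [1, 3, 4, 6, 7] / [2, 5] / [8];  Q = [1, 4, 5, 6, 8] / [2, 7] / [3];  common shape = (5, 2, 1)

Row-insert the values π_1, π_2, … into P one at a time, bumping the leftmost entry strictly greater than the inserted value down to the next row. The recording tableau Q records, in position (i, j), the step at which that cell was added to P.
  Insert 8 (step 1): P = [8];  Q = [1]
  Insert 2 (step 2): P = [2] / [8];  Q = [1] / [2]
  Insert 1 (step 3): P = [1] / [2] / [8];  Q = [1] / [2] / [3]
  Insert 3 (step 4): P = [1, 3] / [2] / [8];  Q = [1, 4] / [2] / [3]
  Insert 5 (step 5): P = [1, 3, 5] / [2] / [8];  Q = [1, 4, 5] / [2] / [3]
  Insert 6 (step 6): P = [1, 3, 5, 6] / [2] / [8];  Q = [1, 4, 5, 6] / [2] / [3]
  Insert 4 (step 7): P = [1, 3, 4, 6] / [2, 5] / [8];  Q = [1, 4, 5, 6] / [2, 7] / [3]
  Insert 7 (step 8): P = [1, 3, 4, 6, 7] / [2, 5] / [8];  Q = [1, 4, 5, 6, 8] / [2, 7] / [3]
Final shape: (5, 2, 1).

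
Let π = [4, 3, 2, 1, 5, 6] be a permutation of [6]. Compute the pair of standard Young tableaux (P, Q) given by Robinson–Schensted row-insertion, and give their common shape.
P = [1, 5, 6] / [2] / [3] / [4];  Q = [1, 5, 6] / [2] / [3] / [4];  common shape = (3, 1, 1, 1)

Row-insert the values π_1, π_2, … into P one at a time, bumping the leftmost entry strictly greater than the inserted value down to the next row. The recording tableau Q records, in position (i, j), the step at which that cell was added to P.
  Insert 4 (step 1): P = [4];  Q = [1]
  Insert 3 (step 2): P = [3] / [4];  Q = [1] / [2]
  Insert 2 (step 3): P = [2] / [3] / [4];  Q = [1] / [2] / [3]
  Insert 1 (step 4): P = [1] / [2] / [3] / [4];  Q = [1] / [2] / [3] / [4]
  Insert 5 (step 5): P = [1, 5] / [2] / [3] / [4];  Q = [1, 5] / [2] / [3] / [4]
  Insert 6 (step 6): P = [1, 5, 6] / [2] / [3] / [4];  Q = [1, 5, 6] / [2] / [3] / [4]
Final shape: (3, 1, 1, 1).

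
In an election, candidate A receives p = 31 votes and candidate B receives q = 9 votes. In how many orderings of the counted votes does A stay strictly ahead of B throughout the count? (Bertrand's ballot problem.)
Strict-lead orderings = 150391384

Total orderings of the 40 votes with 31 for A: C(40, 31) = 273438880. By the Bertrand ballot formula (Cycle Lemma / reflection principle), the number of orderings in which A is strictly ahead of B throughout is (p − q)/(p + q) · C(p + q, p) = (31 − 9)/(31 + 9) · 273438880 = 150391384.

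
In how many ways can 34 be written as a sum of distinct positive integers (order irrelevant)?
q(34) = 512

A partition into distinct parts is a strictly decreasing sequence summing to n. The recurrence d(n, m) = d(n, m−1) + d(n−m, m−1) (use part m at most once) with q(n) = d(n, n) gives q(34) = 512. (Euler's theorem: # distinct-part partitions = # odd-part partitions.)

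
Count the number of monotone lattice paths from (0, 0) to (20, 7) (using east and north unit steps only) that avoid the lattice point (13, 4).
Number of paths = 602430

Total paths from (0, 0) to (20, 7): C(27, 20) = 888030. Paths through (13, 4): (paths (0, 0) → (13, 4)) × (paths (13, 4) → (20, 7)) = C(17, 13) · C(10, 7) = 2380 · 120 = 285600. Avoidance count = 888030 − 285600 = 602430.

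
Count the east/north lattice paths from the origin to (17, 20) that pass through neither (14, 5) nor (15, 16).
Number of paths = 11389870377

Inclusion–exclusion. Total paths: C(37, 17) = 15905368710. Through P₁: C(19, 14)·C(18, 3) = 9488448. Through P₂: C(31, 15)·C(6, 2) = 4508102925. Since P₁ is strictly southwest of P₂, a monotone path through both must visit P₁ then P₂; paths through both = C(19, 14)·C(12, 1)·C(6, 2) = 2093040. Avoid both = 15905368710 − 9488448 − 4508102925 + 2093040 = 11389870377.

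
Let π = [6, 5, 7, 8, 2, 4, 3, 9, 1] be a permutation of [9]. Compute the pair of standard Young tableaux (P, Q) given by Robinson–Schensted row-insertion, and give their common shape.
P = [1, 3, 8, 9] / [2, 7] / [4] / [5] / [6];  Q = [1, 3, 4, 8] / [2, 6] / [5] / [7] / [9];  common shape = (4, 2, 1, 1, 1)

Row-insert the values π_1, π_2, … into P one at a time, bumping the leftmost entry strictly greater than the inserted value down to the next row. The recording tableau Q records, in position (i, j), the step at which that cell was added to P.
  Insert 6 (step 1): P = [6];  Q = [1]
  Insert 5 (step 2): P = [5] / [6];  Q = [1] / [2]
  Insert 7 (step 3): P = [5, 7] / [6];  Q = [1, 3] / [2]
  Insert 8 (step 4): P = [5, 7, 8] / [6];  Q = [1, 3, 4] / [2]
  Insert 2 (step 5): P = [2, 7, 8] / [5] / [6];  Q = [1, 3, 4] / [2] / [5]
  Insert 4 (step 6): P = [2, 4, 8] / [5, 7] / [6];  Q = [1, 3, 4] / [2, 6] / [5]
  Insert 3 (step 7): P = [2, 3, 8] / [4, 7] / [5] / [6];  Q = [1, 3, 4] / [2, 6] / [5] / [7]
  Insert 9 (step 8): P = [2, 3, 8, 9] / [4, 7] / [5] / [6];  Q = [1, 3, 4, 8] / [2, 6] / [5] / [7]
  Insert 1 (step 9): P = [1, 3, 8, 9] / [2, 7] / [4] / [5] / [6];  Q = [1, 3, 4, 8] / [2, 6] / [5] / [7] / [9]
Final shape: (4, 2, 1, 1, 1).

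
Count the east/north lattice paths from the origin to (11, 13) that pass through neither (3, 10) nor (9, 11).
Number of paths = 1453206

Inclusion–exclusion. Total paths: C(24, 11) = 2496144. Through P₁: C(13, 3)·C(11, 8) = 47190. Through P₂: C(20, 9)·C(4, 2) = 1007760. Since P₁ is strictly southwest of P₂, a monotone path through both must visit P₁ then P₂; paths through both = C(13, 3)·C(7, 6)·C(4, 2) = 12012. Avoid both = 2496144 − 47190 − 1007760 + 12012 = 1453206.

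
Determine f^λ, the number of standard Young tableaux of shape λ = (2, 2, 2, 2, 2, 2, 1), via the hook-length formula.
# SYT of shape (2, 2, 2, 2, 2, 2, 1) = 429

Hook-length formula: f^λ = n! / Π hook(c), product over all cells c of the Young diagram. For λ = (2, 2, 2, 2, 2, 2, 1), n = 13 boxes. Hook lengths by row (left-to-right, top-to-bottom): [8, 6]; [7, 5]; [6, 4]; [5, 3]; [4, 2]; [3, 1]; [1]. Product of hooks = 14515200. So f^λ = 13! / 14515200 = 6227020800 / 14515200 = 429.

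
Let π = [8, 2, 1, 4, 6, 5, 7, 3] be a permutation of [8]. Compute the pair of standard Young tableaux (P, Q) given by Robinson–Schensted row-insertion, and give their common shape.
P = [1, 3, 5, 7] / [2, 4] / [6] / [8];  Q = [1, 4, 5, 7] / [2, 6] / [3] / [8];  common shape = (4, 2, 1, 1)

Row-insert the values π_1, π_2, … into P one at a time, bumping the leftmost entry strictly greater than the inserted value down to the next row. The recording tableau Q records, in position (i, j), the step at which that cell was added to P.
  Insert 8 (step 1): P = [8];  Q = [1]
  Insert 2 (step 2): P = [2] / [8];  Q = [1] / [2]
  Insert 1 (step 3): P = [1] / [2] / [8];  Q = [1] / [2] / [3]
  Insert 4 (step 4): P = [1, 4] / [2] / [8];  Q = [1, 4] / [2] / [3]
  Insert 6 (step 5): P = [1, 4, 6] / [2] / [8];  Q = [1, 4, 5] / [2] / [3]
  Insert 5 (step 6): P = [1, 4, 5] / [2, 6] / [8];  Q = [1, 4, 5] / [2, 6] / [3]
  Insert 7 (step 7): P = [1, 4, 5, 7] / [2, 6] / [8];  Q = [1, 4, 5, 7] / [2, 6] / [3]
  Insert 3 (step 8): P = [1, 3, 5, 7] / [2, 4] / [6] / [8];  Q = [1, 4, 5, 7] / [2, 6] / [3] / [8]
Final shape: (4, 2, 1, 1).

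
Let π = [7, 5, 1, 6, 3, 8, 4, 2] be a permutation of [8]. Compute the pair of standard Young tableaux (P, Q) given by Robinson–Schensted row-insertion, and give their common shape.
P = [1, 2, 4] / [3, 6, 8] / [5] / [7];  Q = [1, 4, 6] / [2, 5, 7] / [3] / [8];  common shape = (3, 3, 1, 1)

Row-insert the values π_1, π_2, … into P one at a time, bumping the leftmost entry strictly greater than the inserted value down to the next row. The recording tableau Q records, in position (i, j), the step at which that cell was added to P.
  Insert 7 (step 1): P = [7];  Q = [1]
  Insert 5 (step 2): P = [5] / [7];  Q = [1] / [2]
  Insert 1 (step 3): P = [1] / [5] / [7];  Q = [1] / [2] / [3]
  Insert 6 (step 4): P = [1, 6] / [5] / [7];  Q = [1, 4] / [2] / [3]
  Insert 3 (step 5): P = [1, 3] / [5, 6] / [7];  Q = [1, 4] / [2, 5] / [3]
  Insert 8 (step 6): P = [1, 3, 8] / [5, 6] / [7];  Q = [1, 4, 6] / [2, 5] / [3]
  Insert 4 (step 7): P = [1, 3, 4] / [5, 6, 8] / [7];  Q = [1, 4, 6] / [2, 5, 7] / [3]
  Insert 2 (step 8): P = [1, 2, 4] / [3, 6, 8] / [5] / [7];  Q = [1, 4, 6] / [2, 5, 7] / [3] / [8]
Final shape: (3, 3, 1, 1).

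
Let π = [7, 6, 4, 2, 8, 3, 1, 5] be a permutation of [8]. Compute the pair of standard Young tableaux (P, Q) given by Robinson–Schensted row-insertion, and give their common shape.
P = [1, 3, 5] / [2, 8] / [4] / [6] / [7];  Q = [1, 5, 8] / [2, 6] / [3] / [4] / [7];  common shape = (3, 2, 1, 1, 1)

Row-insert the values π_1, π_2, … into P one at a time, bumping the leftmost entry strictly greater than the inserted value down to the next row. The recording tableau Q records, in position (i, j), the step at which that cell was added to P.
  Insert 7 (step 1): P = [7];  Q = [1]
  Insert 6 (step 2): P = [6] / [7];  Q = [1] / [2]
  Insert 4 (step 3): P = [4] / [6] / [7];  Q = [1] / [2] / [3]
  Insert 2 (step 4): P = [2] / [4] / [6] / [7];  Q = [1] / [2] / [3] / [4]
  Insert 8 (step 5): P = [2, 8] / [4] / [6] / [7];  Q = [1, 5] / [2] / [3] / [4]
  Insert 3 (step 6): P = [2, 3] / [4, 8] / [6] / [7];  Q = [1, 5] / [2, 6] / [3] / [4]
  Insert 1 (step 7): P = [1, 3] / [2, 8] / [4] / [6] / [7];  Q = [1, 5] / [2, 6] / [3] / [4] / [7]
  Insert 5 (step 8): P = [1, 3, 5] / [2, 8] / [4] / [6] / [7];  Q = [1, 5, 8] / [2, 6] / [3] / [4] / [7]
Final shape: (3, 2, 1, 1, 1).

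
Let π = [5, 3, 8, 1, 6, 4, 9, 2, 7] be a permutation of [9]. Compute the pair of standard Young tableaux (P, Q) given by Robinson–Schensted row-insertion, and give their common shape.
P = [1, 2, 7] / [3, 4, 9] / [5, 6] / [8];  Q = [1, 3, 7] / [2, 5, 9] / [4, 6] / [8];  common shape = (3, 3, 2, 1)

Row-insert the values π_1, π_2, … into P one at a time, bumping the leftmost entry strictly greater than the inserted value down to the next row. The recording tableau Q records, in position (i, j), the step at which that cell was added to P.
  Insert 5 (step 1): P = [5];  Q = [1]
  Insert 3 (step 2): P = [3] / [5];  Q = [1] / [2]
  Insert 8 (step 3): P = [3, 8] / [5];  Q = [1, 3] / [2]
  Insert 1 (step 4): P = [1, 8] / [3] / [5];  Q = [1, 3] / [2] / [4]
  Insert 6 (step 5): P = [1, 6] / [3, 8] / [5];  Q = [1, 3] / [2, 5] / [4]
  Insert 4 (step 6): P = [1, 4] / [3, 6] / [5, 8];  Q = [1, 3] / [2, 5] / [4, 6]
  Insert 9 (step 7): P = [1, 4, 9] / [3, 6] / [5, 8];  Q = [1, 3, 7] / [2, 5] / [4, 6]
  Insert 2 (step 8): P = [1, 2, 9] / [3, 4] / [5, 6] / [8];  Q = [1, 3, 7] / [2, 5] / [4, 6] / [8]
  Insert 7 (step 9): P = [1, 2, 7] / [3, 4, 9] / [5, 6] / [8];  Q = [1, 3, 7] / [2, 5, 9] / [4, 6] / [8]
Final shape: (3, 3, 2, 1).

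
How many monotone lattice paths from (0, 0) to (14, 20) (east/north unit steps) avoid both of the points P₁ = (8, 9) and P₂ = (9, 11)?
Number of paths = 900865020

Inclusion–exclusion. Total paths: C(34, 14) = 1391975640. Through P₁: C(17, 8)·C(17, 6) = 300860560. Through P₂: C(20, 9)·C(14, 5) = 336255920. Since P₁ is strictly southwest of P₂, a monotone path through both must visit P₁ then P₂; paths through both = C(17, 8)·C(3, 1)·C(14, 5) = 146005860. Avoid both = 1391975640 − 300860560 − 336255920 + 146005860 = 900865020.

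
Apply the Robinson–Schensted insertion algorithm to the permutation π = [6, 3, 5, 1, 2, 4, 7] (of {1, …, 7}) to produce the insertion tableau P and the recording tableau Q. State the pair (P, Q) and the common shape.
P = [1, 2, 4, 7] / [3, 5] / [6];  Q = [1, 3, 6, 7] / [2, 5] / [4];  common shape = (4, 2, 1)

Row-insert the values π_1, π_2, … into P one at a time, bumping the leftmost entry strictly greater than the inserted value down to the next row. The recording tableau Q records, in position (i, j), the step at which that cell was added to P.
  Insert 6 (step 1): P = [6];  Q = [1]
  Insert 3 (step 2): P = [3] / [6];  Q = [1] / [2]
  Insert 5 (step 3): P = [3, 5] / [6];  Q = [1, 3] / [2]
  Insert 1 (step 4): P = [1, 5] / [3] / [6];  Q = [1, 3] / [2] / [4]
  Insert 2 (step 5): P = [1, 2] / [3, 5] / [6];  Q = [1, 3] / [2, 5] / [4]
  Insert 4 (step 6): P = [1, 2, 4] / [3, 5] / [6];  Q = [1, 3, 6] / [2, 5] / [4]
  Insert 7 (step 7): P = [1, 2, 4, 7] / [3, 5] / [6];  Q = [1, 3, 6, 7] / [2, 5] / [4]
Final shape: (4, 2, 1).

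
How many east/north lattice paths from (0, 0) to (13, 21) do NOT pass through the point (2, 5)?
Number of paths = 654187965

Total paths from (0, 0) to (13, 21): C(34, 13) = 927983760. Paths through (2, 5): (paths (0, 0) → (2, 5)) × (paths (2, 5) → (13, 21)) = C(7, 2) · C(27, 11) = 21 · 13037895 = 273795795. Avoidance count = 927983760 − 273795795 = 654187965.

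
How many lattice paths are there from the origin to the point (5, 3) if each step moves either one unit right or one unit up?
Number of paths = 56

A monotone lattice path from (0, 0) to (5, 3) consists of 5 east steps and 3 north steps in some order, so it is determined by which 5 of the 8 steps are east. The count is C(8, 5) = 56.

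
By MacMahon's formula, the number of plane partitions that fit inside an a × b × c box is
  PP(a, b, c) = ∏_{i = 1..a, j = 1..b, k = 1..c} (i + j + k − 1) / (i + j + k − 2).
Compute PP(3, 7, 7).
PP(3, 7, 7) = 877262100

Evaluate the triple product over i = 1..3, j = 1..7, k = 1..7. The factors are (2/1) · (3/2) · (4/3) · (5/4) · (6/5) · (7/6) · (8/7) · (3/2) · … (147 factors total). The numerators and denominators telescope so the product is an integer; carrying out the multiplication exactly gives PP(3, 7, 7) = 877262100.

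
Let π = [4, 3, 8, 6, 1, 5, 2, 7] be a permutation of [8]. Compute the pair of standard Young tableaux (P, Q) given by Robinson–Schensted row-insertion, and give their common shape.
P = [1, 2, 7] / [3, 5] / [4, 6] / [8];  Q = [1, 3, 8] / [2, 4] / [5, 6] / [7];  common shape = (3, 2, 2, 1)

Row-insert the values π_1, π_2, … into P one at a time, bumping the leftmost entry strictly greater than the inserted value down to the next row. The recording tableau Q records, in position (i, j), the step at which that cell was added to P.
  Insert 4 (step 1): P = [4];  Q = [1]
  Insert 3 (step 2): P = [3] / [4];  Q = [1] / [2]
  Insert 8 (step 3): P = [3, 8] / [4];  Q = [1, 3] / [2]
  Insert 6 (step 4): P = [3, 6] / [4, 8];  Q = [1, 3] / [2, 4]
  Insert 1 (step 5): P = [1, 6] / [3, 8] / [4];  Q = [1, 3] / [2, 4] / [5]
  Insert 5 (step 6): P = [1, 5] / [3, 6] / [4, 8];  Q = [1, 3] / [2, 4] / [5, 6]
  Insert 2 (step 7): P = [1, 2] / [3, 5] / [4, 6] / [8];  Q = [1, 3] / [2, 4] / [5, 6] / [7]
  Insert 7 (step 8): P = [1, 2, 7] / [3, 5] / [4, 6] / [8];  Q = [1, 3, 8] / [2, 4] / [5, 6] / [7]
Final shape: (3, 2, 2, 1).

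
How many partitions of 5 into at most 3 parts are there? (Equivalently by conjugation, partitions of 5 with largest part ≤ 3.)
p(5, parts ≤ 3) = 5

Partitions of 5 with all parts ≤ 3: 3+2, 3+1+1, 2+2+1, 2+1+1+1, 1+1+1+1+1. Count = 5.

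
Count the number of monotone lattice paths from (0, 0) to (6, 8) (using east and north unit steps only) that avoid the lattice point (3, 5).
Number of paths = 1883

Total paths from (0, 0) to (6, 8): C(14, 6) = 3003. Paths through (3, 5): (paths (0, 0) → (3, 5)) × (paths (3, 5) → (6, 8)) = C(8, 3) · C(6, 3) = 56 · 20 = 1120. Avoidance count = 3003 − 1120 = 1883.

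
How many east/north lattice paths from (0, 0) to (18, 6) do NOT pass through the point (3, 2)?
Number of paths = 95836

Total paths from (0, 0) to (18, 6): C(24, 18) = 134596. Paths through (3, 2): (paths (0, 0) → (3, 2)) × (paths (3, 2) → (18, 6)) = C(5, 3) · C(19, 15) = 10 · 3876 = 38760. Avoidance count = 134596 − 38760 = 95836.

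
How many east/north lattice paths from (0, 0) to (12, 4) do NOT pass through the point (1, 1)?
Number of paths = 1092

Total paths from (0, 0) to (12, 4): C(16, 12) = 1820. Paths through (1, 1): (paths (0, 0) → (1, 1)) × (paths (1, 1) → (12, 4)) = C(2, 1) · C(14, 11) = 2 · 364 = 728. Avoidance count = 1820 − 728 = 1092.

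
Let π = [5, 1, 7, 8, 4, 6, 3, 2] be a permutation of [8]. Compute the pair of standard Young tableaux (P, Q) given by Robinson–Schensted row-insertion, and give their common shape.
P = [1, 2, 6] / [3, 7, 8] / [4] / [5];  Q = [1, 3, 4] / [2, 5, 6] / [7] / [8];  common shape = (3, 3, 1, 1)

Row-insert the values π_1, π_2, … into P one at a time, bumping the leftmost entry strictly greater than the inserted value down to the next row. The recording tableau Q records, in position (i, j), the step at which that cell was added to P.
  Insert 5 (step 1): P = [5];  Q = [1]
  Insert 1 (step 2): P = [1] / [5];  Q = [1] / [2]
  Insert 7 (step 3): P = [1, 7] / [5];  Q = [1, 3] / [2]
  Insert 8 (step 4): P = [1, 7, 8] / [5];  Q = [1, 3, 4] / [2]
  Insert 4 (step 5): P = [1, 4, 8] / [5, 7];  Q = [1, 3, 4] / [2, 5]
  Insert 6 (step 6): P = [1, 4, 6] / [5, 7, 8];  Q = [1, 3, 4] / [2, 5, 6]
  Insert 3 (step 7): P = [1, 3, 6] / [4, 7, 8] / [5];  Q = [1, 3, 4] / [2, 5, 6] / [7]
  Insert 2 (step 8): P = [1, 2, 6] / [3, 7, 8] / [4] / [5];  Q = [1, 3, 4] / [2, 5, 6] / [7] / [8]
Final shape: (3, 3, 1, 1).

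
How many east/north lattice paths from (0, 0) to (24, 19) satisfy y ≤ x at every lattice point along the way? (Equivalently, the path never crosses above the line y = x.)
Number of paths = 192113383644

By the reflection principle (André's argument), the number of monotone paths to (24, 19) with n ≤ m that never go above y = x is C(43, 24) − C(43, 25) = 800472431850 − 608359048206 = 192113383644.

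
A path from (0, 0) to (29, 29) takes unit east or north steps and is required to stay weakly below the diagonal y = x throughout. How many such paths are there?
Number of paths = 1002242216651368

By the reflection principle (André's argument), the number of monotone paths to (29, 29) with n ≤ m that never go above y = x is C(58, 29) − C(58, 30) = 30067266499541040 − 29065024282889672 = 1002242216651368.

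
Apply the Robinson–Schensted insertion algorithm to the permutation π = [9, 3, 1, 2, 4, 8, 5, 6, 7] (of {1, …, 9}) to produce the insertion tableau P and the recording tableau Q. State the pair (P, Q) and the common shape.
P = [1, 2, 4, 5, 6, 7] / [3, 8] / [9];  Q = [1, 4, 5, 6, 8, 9] / [2, 7] / [3];  common shape = (6, 2, 1)

Row-insert the values π_1, π_2, … into P one at a time, bumping the leftmost entry strictly greater than the inserted value down to the next row. The recording tableau Q records, in position (i, j), the step at which that cell was added to P.
  Insert 9 (step 1): P = [9];  Q = [1]
  Insert 3 (step 2): P = [3] / [9];  Q = [1] / [2]
  Insert 1 (step 3): P = [1] / [3] / [9];  Q = [1] / [2] / [3]
  Insert 2 (step 4): P = [1, 2] / [3] / [9];  Q = [1, 4] / [2] / [3]
  Insert 4 (step 5): P = [1, 2, 4] / [3] / [9];  Q = [1, 4, 5] / [2] / [3]
  Insert 8 (step 6): P = [1, 2, 4, 8] / [3] / [9];  Q = [1, 4, 5, 6] / [2] / [3]
  Insert 5 (step 7): P = [1, 2, 4, 5] / [3, 8] / [9];  Q = [1, 4, 5, 6] / [2, 7] / [3]
  Insert 6 (step 8): P = [1, 2, 4, 5, 6] / [3, 8] / [9];  Q = [1, 4, 5, 6, 8] / [2, 7] / [3]
  Insert 7 (step 9): P = [1, 2, 4, 5, 6, 7] / [3, 8] / [9];  Q = [1, 4, 5, 6, 8, 9] / [2, 7] / [3]
Final shape: (6, 2, 1).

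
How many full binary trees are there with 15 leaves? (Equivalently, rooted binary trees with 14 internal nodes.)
C_14 = 2674440

These full binary trees are counted by the Catalan number C_n = (1/(n + 1)) · C(2n, n). For n = 14: C_14 = (1/15) · C(28, 14) = 40116600/15 = 2674440.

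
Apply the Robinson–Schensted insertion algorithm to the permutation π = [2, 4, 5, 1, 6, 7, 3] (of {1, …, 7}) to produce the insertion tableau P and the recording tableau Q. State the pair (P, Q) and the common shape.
P = [1, 3, 5, 6, 7] / [2, 4];  Q = [1, 2, 3, 5, 6] / [4, 7];  common shape = (5, 2)

Row-insert the values π_1, π_2, … into P one at a time, bumping the leftmost entry strictly greater than the inserted value down to the next row. The recording tableau Q records, in position (i, j), the step at which that cell was added to P.
  Insert 2 (step 1): P = [2];  Q = [1]
  Insert 4 (step 2): P = [2, 4];  Q = [1, 2]
  Insert 5 (step 3): P = [2, 4, 5];  Q = [1, 2, 3]
  Insert 1 (step 4): P = [1, 4, 5] / [2];  Q = [1, 2, 3] / [4]
  Insert 6 (step 5): P = [1, 4, 5, 6] / [2];  Q = [1, 2, 3, 5] / [4]
  Insert 7 (step 6): P = [1, 4, 5, 6, 7] / [2];  Q = [1, 2, 3, 5, 6] / [4]
  Insert 3 (step 7): P = [1, 3, 5, 6, 7] / [2, 4];  Q = [1, 2, 3, 5, 6] / [4, 7]
Final shape: (5, 2).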